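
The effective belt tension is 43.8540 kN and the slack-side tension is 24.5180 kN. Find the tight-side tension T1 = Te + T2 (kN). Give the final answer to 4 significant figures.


T1 = Te + T2 = 43.8540 + 24.5180
T1 = 68.37 kN


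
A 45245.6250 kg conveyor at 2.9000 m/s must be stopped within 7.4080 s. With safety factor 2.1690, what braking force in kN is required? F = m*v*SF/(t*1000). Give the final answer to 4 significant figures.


F = 45245.6250 * 2.9000 / 7.4080 * 2.1690 / 1000
F = 38.42 kN


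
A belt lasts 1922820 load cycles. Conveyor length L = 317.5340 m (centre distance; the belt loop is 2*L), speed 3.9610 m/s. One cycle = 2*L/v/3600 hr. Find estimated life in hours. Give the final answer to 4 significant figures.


cycle_time = 2 * 317.5340 / 3.9610 / 3600 = 0.0445362 hr
life = 1922820 * 0.0445362 = 85640 hours


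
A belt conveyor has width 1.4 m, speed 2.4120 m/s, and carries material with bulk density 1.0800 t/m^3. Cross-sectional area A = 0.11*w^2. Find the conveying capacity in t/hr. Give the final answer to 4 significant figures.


A = 0.11 * 1.4^2 = 0.2156 m^2
C = 0.2156 * 2.4120 * 1.0800 * 3600
C = 2022 t/hr


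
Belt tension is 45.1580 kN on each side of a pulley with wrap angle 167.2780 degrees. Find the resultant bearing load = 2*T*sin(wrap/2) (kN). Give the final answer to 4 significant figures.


F = 2 * 45.1580 * sin(167.2780/2 deg)
F = 89.76 kN


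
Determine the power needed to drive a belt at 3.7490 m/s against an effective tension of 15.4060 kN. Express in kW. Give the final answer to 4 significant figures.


P = Te * v = 15.4060 * 3.7490
P = 57.76 kW


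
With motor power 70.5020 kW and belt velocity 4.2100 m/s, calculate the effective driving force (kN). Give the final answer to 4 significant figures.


Te = P / v = 70.5020 / 4.2100
Te = 16.75 kN


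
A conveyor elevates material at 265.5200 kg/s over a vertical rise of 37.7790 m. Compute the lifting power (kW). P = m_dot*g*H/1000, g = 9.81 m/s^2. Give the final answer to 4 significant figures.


P = 265.5200 * 9.81 * 37.7790 / 1000
P = 98.40 kW


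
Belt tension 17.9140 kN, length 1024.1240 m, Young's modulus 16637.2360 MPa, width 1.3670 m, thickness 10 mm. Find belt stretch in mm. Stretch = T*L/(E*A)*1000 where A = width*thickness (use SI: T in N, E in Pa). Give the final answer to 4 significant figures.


A = 1.3670 * 0.01 = 0.01367 m^2
Stretch = 17.9140*1000 * 1024.1240 / (16637.2360e6 * 0.01367) * 1000
Stretch = 80.67 mm


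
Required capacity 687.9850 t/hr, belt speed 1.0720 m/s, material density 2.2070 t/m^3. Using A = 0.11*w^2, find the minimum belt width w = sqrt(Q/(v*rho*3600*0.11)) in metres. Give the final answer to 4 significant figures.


A_req = 687.9850 / (1.0720 * 2.2070 * 3600) = 0.0807754 m^2
w = sqrt(0.0807754 / 0.11)
w = 0.8569 m


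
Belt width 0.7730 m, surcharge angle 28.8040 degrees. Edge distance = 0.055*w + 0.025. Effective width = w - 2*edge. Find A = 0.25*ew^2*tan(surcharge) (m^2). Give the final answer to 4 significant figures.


edge = 0.055*0.7730 + 0.025 = 0.067515 m
ew = 0.7730 - 2*0.067515 = 0.63797 m
A = 0.25 * 0.63797^2 * tan(28.8040 deg)
A = 0.05595 m^2


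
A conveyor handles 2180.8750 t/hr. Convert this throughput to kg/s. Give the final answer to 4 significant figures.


m_dot = 2180.8750 * 1000 / 3600
m_dot = 605.8 kg/s


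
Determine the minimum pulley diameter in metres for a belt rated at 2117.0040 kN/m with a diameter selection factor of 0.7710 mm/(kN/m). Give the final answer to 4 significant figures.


D = 2117.0040 * 0.7710 / 1000
D = 1.632 m


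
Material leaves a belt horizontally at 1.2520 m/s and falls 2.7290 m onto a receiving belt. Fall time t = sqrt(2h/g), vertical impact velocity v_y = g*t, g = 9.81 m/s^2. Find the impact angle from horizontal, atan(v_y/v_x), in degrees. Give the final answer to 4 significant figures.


t = sqrt(2*2.7290/9.81) = 0.745903 s
v_y = 9.81 * 0.745903 = 7.31731 m/s
angle = atan(7.31731 / 1.2520) = 80.29 deg


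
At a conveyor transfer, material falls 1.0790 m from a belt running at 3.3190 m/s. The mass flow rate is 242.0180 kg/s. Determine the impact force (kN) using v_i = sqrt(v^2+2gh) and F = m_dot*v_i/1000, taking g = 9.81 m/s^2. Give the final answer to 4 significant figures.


v_i = sqrt(3.3190^2 + 2*9.81*1.0790) = 5.67325 m/s
F = 242.0180 * 5.67325 / 1000
F = 1.373 kN


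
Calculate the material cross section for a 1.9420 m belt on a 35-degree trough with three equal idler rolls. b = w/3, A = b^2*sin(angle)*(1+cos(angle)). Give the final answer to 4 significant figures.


b = 1.9420/3 = 0.647333 m
A = 0.647333^2 * sin(35 deg) * (1 + cos(35 deg))
A = 0.4372 m^2


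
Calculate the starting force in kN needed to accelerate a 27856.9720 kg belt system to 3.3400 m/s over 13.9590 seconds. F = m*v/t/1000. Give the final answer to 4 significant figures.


F = 27856.9720 * 3.3400 / 13.9590 / 1000
F = 6.665 kN


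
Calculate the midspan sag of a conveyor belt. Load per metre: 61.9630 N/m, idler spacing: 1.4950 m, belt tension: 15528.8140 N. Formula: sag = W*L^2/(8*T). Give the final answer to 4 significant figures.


sag = 61.9630 * 1.4950^2 / (8 * 15528.8140)
sag = 0.001115 m


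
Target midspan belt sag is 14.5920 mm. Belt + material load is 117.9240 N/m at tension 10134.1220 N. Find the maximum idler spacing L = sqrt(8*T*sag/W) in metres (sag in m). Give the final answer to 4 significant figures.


sag = 14.5920/1000 = 0.014592 m
L = sqrt(8 * 10134.1220 * 0.014592 / 117.9240)
L = 3.167 m


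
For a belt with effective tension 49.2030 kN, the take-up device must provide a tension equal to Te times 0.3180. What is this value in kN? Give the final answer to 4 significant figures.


T_tu = 49.2030 * 0.3180
T_tu = 15.65 kN


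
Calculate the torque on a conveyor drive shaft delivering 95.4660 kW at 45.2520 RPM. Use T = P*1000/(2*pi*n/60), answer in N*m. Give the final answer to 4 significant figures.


omega = 2*pi*45.2520/60 = 4.73878 rad/s
T = 95.4660*1000 / 4.73878
T = 20150 N*m


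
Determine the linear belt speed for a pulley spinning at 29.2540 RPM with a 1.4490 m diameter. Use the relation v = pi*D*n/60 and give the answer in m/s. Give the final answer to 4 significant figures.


v = pi * 1.4490 * 29.2540 / 60
v = 2.219 m/s


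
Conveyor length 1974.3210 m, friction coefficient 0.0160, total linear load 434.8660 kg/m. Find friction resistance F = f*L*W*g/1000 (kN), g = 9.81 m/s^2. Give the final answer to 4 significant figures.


F = 0.0160 * 1974.3210 * 434.8660 * 9.81 / 1000
F = 134.8 kN


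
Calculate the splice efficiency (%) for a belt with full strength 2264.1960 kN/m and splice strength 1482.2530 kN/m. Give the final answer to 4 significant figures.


Eff = 1482.2530 / 2264.1960 * 100
Eff = 65.46 %


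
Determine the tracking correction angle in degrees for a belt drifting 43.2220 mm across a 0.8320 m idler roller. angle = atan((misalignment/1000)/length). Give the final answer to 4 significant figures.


misalign_m = 43.2220 / 1000 = 0.043222 m
angle = atan(0.043222 / 0.8320)
angle = 2.974 deg


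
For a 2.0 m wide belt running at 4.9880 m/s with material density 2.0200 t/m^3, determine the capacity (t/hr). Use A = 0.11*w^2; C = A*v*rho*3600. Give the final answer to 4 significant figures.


A = 0.11 * 2.0^2 = 0.44 m^2
C = 0.44 * 4.9880 * 2.0200 * 3600
C = 15960 t/hr


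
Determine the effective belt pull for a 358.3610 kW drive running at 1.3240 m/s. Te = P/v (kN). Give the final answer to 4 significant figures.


Te = P / v = 358.3610 / 1.3240
Te = 270.7 kN


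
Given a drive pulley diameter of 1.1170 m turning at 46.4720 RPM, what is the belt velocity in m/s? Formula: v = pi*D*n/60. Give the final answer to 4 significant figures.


v = pi * 1.1170 * 46.4720 / 60
v = 2.718 m/s


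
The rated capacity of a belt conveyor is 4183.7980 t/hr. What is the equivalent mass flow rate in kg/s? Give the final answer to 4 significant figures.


m_dot = 4183.7980 * 1000 / 3600
m_dot = 1162 kg/s


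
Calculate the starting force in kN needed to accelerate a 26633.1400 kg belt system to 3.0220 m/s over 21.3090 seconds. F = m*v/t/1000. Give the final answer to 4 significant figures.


F = 26633.1400 * 3.0220 / 21.3090 / 1000
F = 3.777 kN


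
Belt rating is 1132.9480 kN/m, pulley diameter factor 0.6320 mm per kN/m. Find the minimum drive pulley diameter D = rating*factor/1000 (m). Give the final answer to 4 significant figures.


D = 1132.9480 * 0.6320 / 1000
D = 0.7160 m


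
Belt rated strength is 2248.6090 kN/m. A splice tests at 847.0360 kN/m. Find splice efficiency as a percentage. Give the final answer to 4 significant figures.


Eff = 847.0360 / 2248.6090 * 100
Eff = 37.67 %


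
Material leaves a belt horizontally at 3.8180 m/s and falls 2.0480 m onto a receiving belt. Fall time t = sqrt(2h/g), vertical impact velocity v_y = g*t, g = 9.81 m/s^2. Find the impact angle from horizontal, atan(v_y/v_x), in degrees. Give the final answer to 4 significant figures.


t = sqrt(2*2.0480/9.81) = 0.646168 s
v_y = 9.81 * 0.646168 = 6.33891 m/s
angle = atan(6.33891 / 3.8180) = 58.94 deg


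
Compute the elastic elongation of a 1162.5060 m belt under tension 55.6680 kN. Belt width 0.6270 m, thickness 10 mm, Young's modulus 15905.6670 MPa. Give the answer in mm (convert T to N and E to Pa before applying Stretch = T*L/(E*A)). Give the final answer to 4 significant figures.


A = 0.6270 * 0.01 = 0.00627 m^2
Stretch = 55.6680*1000 * 1162.5060 / (15905.6670e6 * 0.00627) * 1000
Stretch = 648.9 mm


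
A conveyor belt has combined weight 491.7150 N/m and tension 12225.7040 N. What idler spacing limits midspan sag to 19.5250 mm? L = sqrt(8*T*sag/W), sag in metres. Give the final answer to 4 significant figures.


sag = 19.5250/1000 = 0.019525 m
L = sqrt(8 * 12225.7040 * 0.019525 / 491.7150)
L = 1.971 m


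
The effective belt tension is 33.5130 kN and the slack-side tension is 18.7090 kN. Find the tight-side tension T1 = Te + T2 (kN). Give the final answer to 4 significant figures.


T1 = Te + T2 = 33.5130 + 18.7090
T1 = 52.22 kN


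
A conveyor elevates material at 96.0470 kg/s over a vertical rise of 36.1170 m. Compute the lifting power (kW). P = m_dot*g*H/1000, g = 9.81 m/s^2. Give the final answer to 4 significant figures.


P = 96.0470 * 9.81 * 36.1170 / 1000
P = 34.03 kW


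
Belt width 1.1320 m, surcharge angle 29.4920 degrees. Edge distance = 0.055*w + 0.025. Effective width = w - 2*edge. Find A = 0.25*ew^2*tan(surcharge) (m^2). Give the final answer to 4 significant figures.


edge = 0.055*1.1320 + 0.025 = 0.08726 m
ew = 1.1320 - 2*0.08726 = 0.95748 m
A = 0.25 * 0.95748^2 * tan(29.4920 deg)
A = 0.1296 m^2


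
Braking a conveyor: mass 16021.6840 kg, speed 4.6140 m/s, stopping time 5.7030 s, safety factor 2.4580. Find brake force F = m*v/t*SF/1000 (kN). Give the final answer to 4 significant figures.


F = 16021.6840 * 4.6140 / 5.7030 * 2.4580 / 1000
F = 31.86 kN


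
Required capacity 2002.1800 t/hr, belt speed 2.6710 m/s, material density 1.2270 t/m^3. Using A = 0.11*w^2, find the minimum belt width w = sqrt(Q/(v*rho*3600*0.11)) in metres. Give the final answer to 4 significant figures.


A_req = 2002.1800 / (2.6710 * 1.2270 * 3600) = 0.1697 m^2
w = sqrt(0.1697 / 0.11)
w = 1.242 m


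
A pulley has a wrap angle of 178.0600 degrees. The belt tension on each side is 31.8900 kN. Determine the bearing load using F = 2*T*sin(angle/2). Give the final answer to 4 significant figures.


F = 2 * 31.8900 * sin(178.0600/2 deg)
F = 63.77 kN


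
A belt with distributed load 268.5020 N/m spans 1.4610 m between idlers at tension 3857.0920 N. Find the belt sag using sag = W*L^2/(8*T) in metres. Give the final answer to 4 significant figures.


sag = 268.5020 * 1.4610^2 / (8 * 3857.0920)
sag = 0.01857 m


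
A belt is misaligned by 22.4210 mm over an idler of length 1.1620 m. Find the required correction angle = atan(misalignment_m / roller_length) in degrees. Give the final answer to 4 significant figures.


misalign_m = 22.4210 / 1000 = 0.022421 m
angle = atan(0.022421 / 1.1620)
angle = 1.105 deg


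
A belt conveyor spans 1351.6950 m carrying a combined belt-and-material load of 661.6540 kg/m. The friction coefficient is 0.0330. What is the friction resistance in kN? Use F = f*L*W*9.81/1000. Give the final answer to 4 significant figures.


F = 0.0330 * 1351.6950 * 661.6540 * 9.81 / 1000
F = 289.5 kN


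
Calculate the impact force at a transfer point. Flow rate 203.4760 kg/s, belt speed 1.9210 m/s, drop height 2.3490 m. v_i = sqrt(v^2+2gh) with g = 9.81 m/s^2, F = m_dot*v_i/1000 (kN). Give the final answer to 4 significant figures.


v_i = sqrt(1.9210^2 + 2*9.81*2.3490) = 7.05533 m/s
F = 203.4760 * 7.05533 / 1000
F = 1.436 kN


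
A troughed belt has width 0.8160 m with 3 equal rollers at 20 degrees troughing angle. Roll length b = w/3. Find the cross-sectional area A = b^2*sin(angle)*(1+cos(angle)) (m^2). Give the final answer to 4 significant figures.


b = 0.8160/3 = 0.272 m
A = 0.272^2 * sin(20 deg) * (1 + cos(20 deg))
A = 0.04908 m^2


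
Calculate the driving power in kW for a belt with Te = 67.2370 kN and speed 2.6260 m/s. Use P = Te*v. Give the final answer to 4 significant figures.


P = Te * v = 67.2370 * 2.6260
P = 176.6 kW


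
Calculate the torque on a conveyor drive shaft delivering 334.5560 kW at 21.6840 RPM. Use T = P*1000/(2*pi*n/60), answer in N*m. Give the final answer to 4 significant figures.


omega = 2*pi*21.6840/60 = 2.27074 rad/s
T = 334.5560*1000 / 2.27074
T = 147300 N*m


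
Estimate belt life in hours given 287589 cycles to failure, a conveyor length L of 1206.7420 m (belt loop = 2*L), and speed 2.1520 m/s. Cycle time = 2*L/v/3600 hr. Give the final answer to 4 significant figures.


cycle_time = 2 * 1206.7420 / 2.1520 / 3600 = 0.31153 hr
life = 287589 * 0.31153 = 89590 hours


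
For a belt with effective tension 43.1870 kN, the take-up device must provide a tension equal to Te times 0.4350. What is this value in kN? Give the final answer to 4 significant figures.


T_tu = 43.1870 * 0.4350
T_tu = 18.79 kN


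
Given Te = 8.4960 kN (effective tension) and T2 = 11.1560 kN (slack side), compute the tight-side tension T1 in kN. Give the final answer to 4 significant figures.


T1 = Te + T2 = 8.4960 + 11.1560
T1 = 19.65 kN


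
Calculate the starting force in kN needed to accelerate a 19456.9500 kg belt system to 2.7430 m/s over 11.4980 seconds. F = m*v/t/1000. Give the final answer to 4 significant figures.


F = 19456.9500 * 2.7430 / 11.4980 / 1000
F = 4.642 kN


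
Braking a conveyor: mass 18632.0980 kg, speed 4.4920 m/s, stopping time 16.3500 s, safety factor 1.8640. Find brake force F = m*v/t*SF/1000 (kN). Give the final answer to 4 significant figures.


F = 18632.0980 * 4.4920 / 16.3500 * 1.8640 / 1000
F = 9.542 kN


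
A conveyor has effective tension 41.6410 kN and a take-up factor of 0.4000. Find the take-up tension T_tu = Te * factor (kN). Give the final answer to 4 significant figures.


T_tu = 41.6410 * 0.4000
T_tu = 16.66 kN


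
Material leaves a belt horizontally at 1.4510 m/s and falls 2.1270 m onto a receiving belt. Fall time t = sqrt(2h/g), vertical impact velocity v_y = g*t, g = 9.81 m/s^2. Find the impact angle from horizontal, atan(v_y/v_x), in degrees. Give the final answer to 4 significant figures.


t = sqrt(2*2.1270/9.81) = 0.658513 s
v_y = 9.81 * 0.658513 = 6.46001 m/s
angle = atan(6.46001 / 1.4510) = 77.34 deg


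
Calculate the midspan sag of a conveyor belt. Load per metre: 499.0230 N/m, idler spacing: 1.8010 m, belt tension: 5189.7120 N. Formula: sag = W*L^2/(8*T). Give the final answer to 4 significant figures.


sag = 499.0230 * 1.8010^2 / (8 * 5189.7120)
sag = 0.03899 m


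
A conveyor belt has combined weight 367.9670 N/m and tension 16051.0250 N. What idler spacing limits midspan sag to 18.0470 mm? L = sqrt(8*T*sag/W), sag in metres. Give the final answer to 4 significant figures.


sag = 18.0470/1000 = 0.018047 m
L = sqrt(8 * 16051.0250 * 0.018047 / 367.9670)
L = 2.510 m


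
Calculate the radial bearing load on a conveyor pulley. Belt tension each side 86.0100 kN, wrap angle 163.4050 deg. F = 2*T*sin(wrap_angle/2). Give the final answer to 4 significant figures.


F = 2 * 86.0100 * sin(163.4050/2 deg)
F = 170.2 kN


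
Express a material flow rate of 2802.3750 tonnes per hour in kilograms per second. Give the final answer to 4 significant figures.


m_dot = 2802.3750 * 1000 / 3600
m_dot = 778.4 kg/s


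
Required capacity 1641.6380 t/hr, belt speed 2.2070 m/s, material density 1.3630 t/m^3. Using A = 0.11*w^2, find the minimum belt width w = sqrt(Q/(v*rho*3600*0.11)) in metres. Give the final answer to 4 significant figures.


A_req = 1641.6380 / (2.2070 * 1.3630 * 3600) = 0.151592 m^2
w = sqrt(0.151592 / 0.11)
w = 1.174 m


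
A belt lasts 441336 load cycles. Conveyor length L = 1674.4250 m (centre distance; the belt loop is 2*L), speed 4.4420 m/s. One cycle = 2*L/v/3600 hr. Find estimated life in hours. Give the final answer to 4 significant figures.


cycle_time = 2 * 1674.4250 / 4.4420 / 3600 = 0.209418 hr
life = 441336 * 0.209418 = 92420 hours


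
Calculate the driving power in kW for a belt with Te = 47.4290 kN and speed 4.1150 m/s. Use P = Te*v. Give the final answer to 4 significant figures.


P = Te * v = 47.4290 * 4.1150
P = 195.2 kW


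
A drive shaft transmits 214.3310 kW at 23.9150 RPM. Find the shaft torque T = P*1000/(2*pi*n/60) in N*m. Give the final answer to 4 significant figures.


omega = 2*pi*23.9150/60 = 2.50437 rad/s
T = 214.3310*1000 / 2.50437
T = 85580 N*m


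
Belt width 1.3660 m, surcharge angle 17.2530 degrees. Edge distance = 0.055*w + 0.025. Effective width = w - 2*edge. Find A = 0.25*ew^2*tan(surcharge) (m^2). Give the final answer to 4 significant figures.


edge = 0.055*1.3660 + 0.025 = 0.10013 m
ew = 1.3660 - 2*0.10013 = 1.16574 m
A = 0.25 * 1.16574^2 * tan(17.2530 deg)
A = 0.1055 m^2


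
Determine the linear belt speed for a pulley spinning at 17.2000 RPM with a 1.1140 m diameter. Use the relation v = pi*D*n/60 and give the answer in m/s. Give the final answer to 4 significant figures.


v = pi * 1.1140 * 17.2000 / 60
v = 1.003 m/s


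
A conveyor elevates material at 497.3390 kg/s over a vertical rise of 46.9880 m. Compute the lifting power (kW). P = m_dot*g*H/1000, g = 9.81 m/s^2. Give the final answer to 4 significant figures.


P = 497.3390 * 9.81 * 46.9880 / 1000
P = 229.2 kW


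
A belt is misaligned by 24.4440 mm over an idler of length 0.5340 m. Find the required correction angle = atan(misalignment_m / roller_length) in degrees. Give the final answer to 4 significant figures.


misalign_m = 24.4440 / 1000 = 0.024444 m
angle = atan(0.024444 / 0.5340)
angle = 2.621 deg


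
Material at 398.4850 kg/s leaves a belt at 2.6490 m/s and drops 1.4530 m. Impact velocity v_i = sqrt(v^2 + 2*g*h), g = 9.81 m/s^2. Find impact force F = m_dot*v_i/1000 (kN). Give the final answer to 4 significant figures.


v_i = sqrt(2.6490^2 + 2*9.81*1.4530) = 5.96029 m/s
F = 398.4850 * 5.96029 / 1000
F = 2.375 kN


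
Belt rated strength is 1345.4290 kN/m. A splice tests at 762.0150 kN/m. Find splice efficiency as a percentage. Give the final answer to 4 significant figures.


Eff = 762.0150 / 1345.4290 * 100
Eff = 56.64 %


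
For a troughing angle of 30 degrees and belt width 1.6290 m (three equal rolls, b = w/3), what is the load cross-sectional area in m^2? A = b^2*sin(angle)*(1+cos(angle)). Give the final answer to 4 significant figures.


b = 1.6290/3 = 0.543 m
A = 0.543^2 * sin(30 deg) * (1 + cos(30 deg))
A = 0.2751 m^2


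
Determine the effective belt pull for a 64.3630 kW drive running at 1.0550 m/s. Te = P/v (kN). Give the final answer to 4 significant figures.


Te = P / v = 64.3630 / 1.0550
Te = 61.01 kN


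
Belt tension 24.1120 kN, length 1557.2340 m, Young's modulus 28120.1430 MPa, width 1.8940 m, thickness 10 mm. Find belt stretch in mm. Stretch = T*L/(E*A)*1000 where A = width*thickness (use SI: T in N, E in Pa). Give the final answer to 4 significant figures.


A = 1.8940 * 0.01 = 0.01894 m^2
Stretch = 24.1120*1000 * 1557.2340 / (28120.1430e6 * 0.01894) * 1000
Stretch = 70.50 mm


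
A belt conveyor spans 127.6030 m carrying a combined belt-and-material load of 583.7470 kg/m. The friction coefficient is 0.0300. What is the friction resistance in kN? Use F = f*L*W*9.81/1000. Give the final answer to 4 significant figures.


F = 0.0300 * 127.6030 * 583.7470 * 9.81 / 1000
F = 21.92 kN


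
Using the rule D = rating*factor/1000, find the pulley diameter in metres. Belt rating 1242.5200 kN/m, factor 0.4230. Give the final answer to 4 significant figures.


D = 1242.5200 * 0.4230 / 1000
D = 0.5256 m


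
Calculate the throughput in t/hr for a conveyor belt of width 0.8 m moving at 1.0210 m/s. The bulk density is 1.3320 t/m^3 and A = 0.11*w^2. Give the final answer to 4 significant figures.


A = 0.11 * 0.8^2 = 0.0704 m^2
C = 0.0704 * 1.0210 * 1.3320 * 3600
C = 344.7 t/hr


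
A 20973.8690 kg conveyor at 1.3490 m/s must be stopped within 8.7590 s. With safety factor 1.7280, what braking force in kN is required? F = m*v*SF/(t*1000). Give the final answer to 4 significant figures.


F = 20973.8690 * 1.3490 / 8.7590 * 1.7280 / 1000
F = 5.582 kN


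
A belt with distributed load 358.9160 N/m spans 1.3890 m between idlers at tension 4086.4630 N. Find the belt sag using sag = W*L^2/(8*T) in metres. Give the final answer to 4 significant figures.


sag = 358.9160 * 1.3890^2 / (8 * 4086.4630)
sag = 0.02118 m


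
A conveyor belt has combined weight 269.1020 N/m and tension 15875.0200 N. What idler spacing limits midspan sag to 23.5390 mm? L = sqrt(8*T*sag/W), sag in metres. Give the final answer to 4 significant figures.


sag = 23.5390/1000 = 0.023539 m
L = sqrt(8 * 15875.0200 * 0.023539 / 269.1020)
L = 3.333 m


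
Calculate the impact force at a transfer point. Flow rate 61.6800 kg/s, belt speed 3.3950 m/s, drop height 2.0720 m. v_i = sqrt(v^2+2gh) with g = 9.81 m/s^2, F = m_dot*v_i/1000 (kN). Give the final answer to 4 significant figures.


v_i = sqrt(3.3950^2 + 2*9.81*2.0720) = 7.22348 m/s
F = 61.6800 * 7.22348 / 1000
F = 0.4455 kN


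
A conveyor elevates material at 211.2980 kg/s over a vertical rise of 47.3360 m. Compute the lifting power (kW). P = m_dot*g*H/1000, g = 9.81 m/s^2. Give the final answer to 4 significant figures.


P = 211.2980 * 9.81 * 47.3360 / 1000
P = 98.12 kW


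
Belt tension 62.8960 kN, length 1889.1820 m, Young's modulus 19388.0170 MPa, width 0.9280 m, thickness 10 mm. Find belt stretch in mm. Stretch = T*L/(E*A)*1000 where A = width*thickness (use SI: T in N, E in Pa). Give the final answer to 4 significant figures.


A = 0.9280 * 0.01 = 0.00928 m^2
Stretch = 62.8960*1000 * 1889.1820 / (19388.0170e6 * 0.00928) * 1000
Stretch = 660.4 mm


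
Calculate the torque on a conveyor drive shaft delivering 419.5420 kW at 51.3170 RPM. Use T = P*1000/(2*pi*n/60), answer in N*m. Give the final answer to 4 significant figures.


omega = 2*pi*51.3170/60 = 5.3739 rad/s
T = 419.5420*1000 / 5.3739
T = 78070 N*m


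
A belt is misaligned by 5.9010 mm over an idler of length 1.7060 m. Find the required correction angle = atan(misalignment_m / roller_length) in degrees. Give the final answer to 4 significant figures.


misalign_m = 5.9010 / 1000 = 0.005901 m
angle = atan(0.005901 / 1.7060)
angle = 0.1982 deg


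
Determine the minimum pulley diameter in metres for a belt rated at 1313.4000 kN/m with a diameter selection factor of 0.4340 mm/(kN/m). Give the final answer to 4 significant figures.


D = 1313.4000 * 0.4340 / 1000
D = 0.5700 m


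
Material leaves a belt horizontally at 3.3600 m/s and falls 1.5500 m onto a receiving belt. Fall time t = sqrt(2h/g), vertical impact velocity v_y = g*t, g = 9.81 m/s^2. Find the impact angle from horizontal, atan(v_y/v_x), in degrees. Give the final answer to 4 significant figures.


t = sqrt(2*1.5500/9.81) = 0.562142 s
v_y = 9.81 * 0.562142 = 5.51461 m/s
angle = atan(5.51461 / 3.3600) = 58.65 deg


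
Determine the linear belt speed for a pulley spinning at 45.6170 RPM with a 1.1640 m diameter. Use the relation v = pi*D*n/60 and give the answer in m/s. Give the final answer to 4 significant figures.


v = pi * 1.1640 * 45.6170 / 60
v = 2.780 m/s


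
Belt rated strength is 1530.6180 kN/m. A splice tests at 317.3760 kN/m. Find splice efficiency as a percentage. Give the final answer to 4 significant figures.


Eff = 317.3760 / 1530.6180 * 100
Eff = 20.74 %


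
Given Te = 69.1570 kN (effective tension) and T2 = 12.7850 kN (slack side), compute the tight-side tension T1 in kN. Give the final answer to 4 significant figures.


T1 = Te + T2 = 69.1570 + 12.7850
T1 = 81.94 kN


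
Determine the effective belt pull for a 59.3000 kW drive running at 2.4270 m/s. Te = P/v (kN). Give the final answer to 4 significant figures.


Te = P / v = 59.3000 / 2.4270
Te = 24.43 kN


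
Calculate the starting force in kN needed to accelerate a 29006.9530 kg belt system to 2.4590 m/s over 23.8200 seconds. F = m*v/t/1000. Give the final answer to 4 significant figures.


F = 29006.9530 * 2.4590 / 23.8200 / 1000
F = 2.994 kN


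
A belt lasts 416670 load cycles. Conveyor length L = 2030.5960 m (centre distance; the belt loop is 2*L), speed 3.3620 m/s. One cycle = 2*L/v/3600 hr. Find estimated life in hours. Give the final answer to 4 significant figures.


cycle_time = 2 * 2030.5960 / 3.3620 / 3600 = 0.335547 hr
life = 416670 * 0.335547 = 139800 hours


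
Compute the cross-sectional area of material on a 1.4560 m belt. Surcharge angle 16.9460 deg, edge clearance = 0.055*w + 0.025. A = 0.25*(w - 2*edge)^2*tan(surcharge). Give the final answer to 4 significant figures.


edge = 0.055*1.4560 + 0.025 = 0.10508 m
ew = 1.4560 - 2*0.10508 = 1.24584 m
A = 0.25 * 1.24584^2 * tan(16.9460 deg)
A = 0.1182 m^2


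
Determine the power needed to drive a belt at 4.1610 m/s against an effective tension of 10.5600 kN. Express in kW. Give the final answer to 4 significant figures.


P = Te * v = 10.5600 * 4.1610
P = 43.94 kW


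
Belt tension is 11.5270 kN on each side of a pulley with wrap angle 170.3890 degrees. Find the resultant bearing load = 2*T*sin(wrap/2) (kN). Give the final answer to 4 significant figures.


F = 2 * 11.5270 * sin(170.3890/2 deg)
F = 22.97 kN


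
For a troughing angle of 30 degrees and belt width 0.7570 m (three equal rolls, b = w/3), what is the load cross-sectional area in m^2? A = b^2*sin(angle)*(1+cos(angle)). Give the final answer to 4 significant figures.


b = 0.7570/3 = 0.252333 m
A = 0.252333^2 * sin(30 deg) * (1 + cos(30 deg))
A = 0.05941 m^2


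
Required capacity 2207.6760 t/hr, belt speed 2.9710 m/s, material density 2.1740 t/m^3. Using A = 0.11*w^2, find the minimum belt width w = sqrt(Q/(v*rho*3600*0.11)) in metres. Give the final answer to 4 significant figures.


A_req = 2207.6760 / (2.9710 * 2.1740 * 3600) = 0.0949447 m^2
w = sqrt(0.0949447 / 0.11)
w = 0.9290 m


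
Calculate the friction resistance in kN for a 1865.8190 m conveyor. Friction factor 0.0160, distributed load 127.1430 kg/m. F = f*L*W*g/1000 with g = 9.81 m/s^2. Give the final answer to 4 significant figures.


F = 0.0160 * 1865.8190 * 127.1430 * 9.81 / 1000
F = 37.23 kN


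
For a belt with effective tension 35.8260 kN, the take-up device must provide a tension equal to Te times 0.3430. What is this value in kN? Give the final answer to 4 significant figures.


T_tu = 35.8260 * 0.3430
T_tu = 12.29 kN


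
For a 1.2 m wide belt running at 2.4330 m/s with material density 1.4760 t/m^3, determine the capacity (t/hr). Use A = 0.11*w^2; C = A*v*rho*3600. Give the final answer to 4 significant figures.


A = 0.11 * 1.2^2 = 0.1584 m^2
C = 0.1584 * 2.4330 * 1.4760 * 3600
C = 2048 t/hr


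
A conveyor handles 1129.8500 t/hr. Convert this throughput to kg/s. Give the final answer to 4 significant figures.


m_dot = 1129.8500 * 1000 / 3600
m_dot = 313.8 kg/s


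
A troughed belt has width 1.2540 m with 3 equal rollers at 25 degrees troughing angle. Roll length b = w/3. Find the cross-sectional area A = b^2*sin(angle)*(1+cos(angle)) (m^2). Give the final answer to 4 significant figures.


b = 1.2540/3 = 0.418 m
A = 0.418^2 * sin(25 deg) * (1 + cos(25 deg))
A = 0.1408 m^2


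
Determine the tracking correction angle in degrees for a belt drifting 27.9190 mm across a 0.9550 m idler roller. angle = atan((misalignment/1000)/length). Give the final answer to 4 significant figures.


misalign_m = 27.9190 / 1000 = 0.027919 m
angle = atan(0.027919 / 0.9550)
angle = 1.675 deg


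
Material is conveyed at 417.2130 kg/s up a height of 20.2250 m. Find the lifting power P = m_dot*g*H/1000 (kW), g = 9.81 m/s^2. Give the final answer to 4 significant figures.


P = 417.2130 * 9.81 * 20.2250 / 1000
P = 82.78 kW


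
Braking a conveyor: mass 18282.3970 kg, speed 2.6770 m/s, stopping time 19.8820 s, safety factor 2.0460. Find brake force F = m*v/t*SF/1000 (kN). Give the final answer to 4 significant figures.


F = 18282.3970 * 2.6770 / 19.8820 * 2.0460 / 1000
F = 5.036 kN


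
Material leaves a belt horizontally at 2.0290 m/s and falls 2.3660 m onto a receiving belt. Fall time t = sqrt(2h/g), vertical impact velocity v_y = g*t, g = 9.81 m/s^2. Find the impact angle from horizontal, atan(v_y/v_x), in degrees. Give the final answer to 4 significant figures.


t = sqrt(2*2.3660/9.81) = 0.694525 s
v_y = 9.81 * 0.694525 = 6.81329 m/s
angle = atan(6.81329 / 2.0290) = 73.42 deg


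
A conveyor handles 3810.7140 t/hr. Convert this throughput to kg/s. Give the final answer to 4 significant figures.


m_dot = 3810.7140 * 1000 / 3600
m_dot = 1059 kg/s


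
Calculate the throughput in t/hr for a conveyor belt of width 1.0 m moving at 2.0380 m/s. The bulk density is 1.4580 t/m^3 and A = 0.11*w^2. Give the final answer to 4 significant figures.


A = 0.11 * 1.0^2 = 0.11 m^2
C = 0.11 * 2.0380 * 1.4580 * 3600
C = 1177 t/hr


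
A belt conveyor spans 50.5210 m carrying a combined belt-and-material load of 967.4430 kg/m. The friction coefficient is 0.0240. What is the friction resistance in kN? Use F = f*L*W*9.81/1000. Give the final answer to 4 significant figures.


F = 0.0240 * 50.5210 * 967.4430 * 9.81 / 1000
F = 11.51 kN


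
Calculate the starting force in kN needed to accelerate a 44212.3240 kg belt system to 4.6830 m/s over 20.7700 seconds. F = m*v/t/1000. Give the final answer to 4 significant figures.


F = 44212.3240 * 4.6830 / 20.7700 / 1000
F = 9.969 kN


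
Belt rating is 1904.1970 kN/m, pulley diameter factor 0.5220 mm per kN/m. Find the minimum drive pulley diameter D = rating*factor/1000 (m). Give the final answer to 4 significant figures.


D = 1904.1970 * 0.5220 / 1000
D = 0.9940 m


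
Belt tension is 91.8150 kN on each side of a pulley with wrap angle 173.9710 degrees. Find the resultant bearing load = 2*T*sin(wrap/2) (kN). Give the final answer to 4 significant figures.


F = 2 * 91.8150 * sin(173.9710/2 deg)
F = 183.4 kN


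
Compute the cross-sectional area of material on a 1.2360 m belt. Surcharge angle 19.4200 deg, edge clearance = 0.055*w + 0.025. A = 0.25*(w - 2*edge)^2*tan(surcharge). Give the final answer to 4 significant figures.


edge = 0.055*1.2360 + 0.025 = 0.09298 m
ew = 1.2360 - 2*0.09298 = 1.05004 m
A = 0.25 * 1.05004^2 * tan(19.4200 deg)
A = 0.09718 m^2


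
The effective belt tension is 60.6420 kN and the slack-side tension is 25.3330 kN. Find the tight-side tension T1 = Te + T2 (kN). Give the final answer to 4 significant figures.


T1 = Te + T2 = 60.6420 + 25.3330
T1 = 85.97 kN


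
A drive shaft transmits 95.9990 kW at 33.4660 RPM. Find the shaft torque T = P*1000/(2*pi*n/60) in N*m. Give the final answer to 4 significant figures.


omega = 2*pi*33.4660/60 = 3.50455 rad/s
T = 95.9990*1000 / 3.50455
T = 27390 N*m


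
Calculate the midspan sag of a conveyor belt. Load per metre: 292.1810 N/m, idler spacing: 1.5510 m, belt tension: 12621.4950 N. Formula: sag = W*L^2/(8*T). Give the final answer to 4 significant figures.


sag = 292.1810 * 1.5510^2 / (8 * 12621.4950)
sag = 0.006961 m


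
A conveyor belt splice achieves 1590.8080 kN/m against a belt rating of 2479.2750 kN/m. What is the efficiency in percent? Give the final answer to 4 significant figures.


Eff = 1590.8080 / 2479.2750 * 100
Eff = 64.16 %


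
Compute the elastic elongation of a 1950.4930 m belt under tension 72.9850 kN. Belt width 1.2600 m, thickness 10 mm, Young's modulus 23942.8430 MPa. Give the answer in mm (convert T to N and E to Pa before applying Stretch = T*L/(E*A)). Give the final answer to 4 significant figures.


A = 1.2600 * 0.01 = 0.01260 m^2
Stretch = 72.9850*1000 * 1950.4930 / (23942.8430e6 * 0.01260) * 1000
Stretch = 471.9 mm


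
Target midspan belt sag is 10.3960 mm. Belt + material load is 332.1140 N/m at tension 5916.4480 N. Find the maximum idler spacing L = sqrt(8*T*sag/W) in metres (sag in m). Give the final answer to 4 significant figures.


sag = 10.3960/1000 = 0.010396 m
L = sqrt(8 * 5916.4480 * 0.010396 / 332.1140)
L = 1.217 m


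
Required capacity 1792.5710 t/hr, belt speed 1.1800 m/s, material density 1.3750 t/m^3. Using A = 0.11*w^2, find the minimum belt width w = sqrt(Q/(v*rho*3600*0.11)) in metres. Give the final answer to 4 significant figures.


A_req = 1792.5710 / (1.1800 * 1.3750 * 3600) = 0.306895 m^2
w = sqrt(0.306895 / 0.11)
w = 1.670 m


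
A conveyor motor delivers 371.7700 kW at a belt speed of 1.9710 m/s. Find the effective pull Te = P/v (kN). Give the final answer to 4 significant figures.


Te = P / v = 371.7700 / 1.9710
Te = 188.6 kN


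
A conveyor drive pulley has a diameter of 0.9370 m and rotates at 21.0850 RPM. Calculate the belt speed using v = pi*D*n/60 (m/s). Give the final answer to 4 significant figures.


v = pi * 0.9370 * 21.0850 / 60
v = 1.034 m/s


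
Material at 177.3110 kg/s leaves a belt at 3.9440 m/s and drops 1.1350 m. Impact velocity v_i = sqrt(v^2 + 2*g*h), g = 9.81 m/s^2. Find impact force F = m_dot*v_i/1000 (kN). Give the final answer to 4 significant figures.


v_i = sqrt(3.9440^2 + 2*9.81*1.1350) = 6.15011 m/s
F = 177.3110 * 6.15011 / 1000
F = 1.090 kN


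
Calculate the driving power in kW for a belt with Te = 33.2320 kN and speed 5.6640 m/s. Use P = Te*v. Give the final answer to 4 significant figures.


P = Te * v = 33.2320 * 5.6640
P = 188.2 kW


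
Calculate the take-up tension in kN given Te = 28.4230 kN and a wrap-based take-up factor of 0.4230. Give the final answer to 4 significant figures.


T_tu = 28.4230 * 0.4230
T_tu = 12.02 kN


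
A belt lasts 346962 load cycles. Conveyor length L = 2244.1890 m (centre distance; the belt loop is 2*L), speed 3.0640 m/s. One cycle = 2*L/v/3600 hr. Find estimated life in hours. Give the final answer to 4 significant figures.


cycle_time = 2 * 2244.1890 / 3.0640 / 3600 = 0.40691 hr
life = 346962 * 0.40691 = 141200 hours


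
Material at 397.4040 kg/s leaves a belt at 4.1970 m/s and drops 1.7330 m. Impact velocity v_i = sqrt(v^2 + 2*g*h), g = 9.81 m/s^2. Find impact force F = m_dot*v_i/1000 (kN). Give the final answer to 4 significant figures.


v_i = sqrt(4.1970^2 + 2*9.81*1.7330) = 7.18445 m/s
F = 397.4040 * 7.18445 / 1000
F = 2.855 kN


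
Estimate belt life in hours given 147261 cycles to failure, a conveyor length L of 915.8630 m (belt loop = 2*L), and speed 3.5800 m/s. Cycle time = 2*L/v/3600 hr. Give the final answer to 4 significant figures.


cycle_time = 2 * 915.8630 / 3.5800 / 3600 = 0.142126 hr
life = 147261 * 0.142126 = 20930 hours


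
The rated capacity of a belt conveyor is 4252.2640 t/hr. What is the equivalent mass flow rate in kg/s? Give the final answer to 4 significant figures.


m_dot = 4252.2640 * 1000 / 3600
m_dot = 1181 kg/s


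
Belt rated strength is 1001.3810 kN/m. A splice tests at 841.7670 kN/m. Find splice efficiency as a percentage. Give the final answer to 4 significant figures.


Eff = 841.7670 / 1001.3810 * 100
Eff = 84.06 %


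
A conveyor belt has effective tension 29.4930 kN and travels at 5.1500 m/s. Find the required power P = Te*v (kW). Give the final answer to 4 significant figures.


P = Te * v = 29.4930 * 5.1500
P = 151.9 kW


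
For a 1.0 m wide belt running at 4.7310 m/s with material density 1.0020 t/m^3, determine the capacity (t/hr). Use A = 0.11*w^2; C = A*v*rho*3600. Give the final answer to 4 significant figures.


A = 0.11 * 1.0^2 = 0.11 m^2
C = 0.11 * 4.7310 * 1.0020 * 3600
C = 1877 t/hr


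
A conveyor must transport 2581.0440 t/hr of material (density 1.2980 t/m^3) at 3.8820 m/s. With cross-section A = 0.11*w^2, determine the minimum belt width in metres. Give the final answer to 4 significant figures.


A_req = 2581.0440 / (3.8820 * 1.2980 * 3600) = 0.142286 m^2
w = sqrt(0.142286 / 0.11)
w = 1.137 m


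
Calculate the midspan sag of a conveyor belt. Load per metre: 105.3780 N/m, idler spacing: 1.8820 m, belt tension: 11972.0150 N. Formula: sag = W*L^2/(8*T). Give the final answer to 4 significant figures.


sag = 105.3780 * 1.8820^2 / (8 * 11972.0150)
sag = 0.003897 m


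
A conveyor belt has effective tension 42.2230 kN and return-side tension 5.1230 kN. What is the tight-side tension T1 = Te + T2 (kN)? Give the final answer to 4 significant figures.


T1 = Te + T2 = 42.2230 + 5.1230
T1 = 47.35 kN


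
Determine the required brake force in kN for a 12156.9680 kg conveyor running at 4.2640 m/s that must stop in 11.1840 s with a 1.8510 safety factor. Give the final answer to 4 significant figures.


F = 12156.9680 * 4.2640 / 11.1840 * 1.8510 / 1000
F = 8.579 kN


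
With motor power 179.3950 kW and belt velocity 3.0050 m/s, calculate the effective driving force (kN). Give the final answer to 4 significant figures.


Te = P / v = 179.3950 / 3.0050
Te = 59.70 kN


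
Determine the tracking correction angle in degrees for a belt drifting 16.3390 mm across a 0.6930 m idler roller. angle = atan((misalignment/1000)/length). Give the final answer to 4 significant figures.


misalign_m = 16.3390 / 1000 = 0.016339 m
angle = atan(0.016339 / 0.6930)
angle = 1.351 deg


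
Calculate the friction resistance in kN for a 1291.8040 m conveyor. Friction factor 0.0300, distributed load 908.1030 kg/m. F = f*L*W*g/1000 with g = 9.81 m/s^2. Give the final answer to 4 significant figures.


F = 0.0300 * 1291.8040 * 908.1030 * 9.81 / 1000
F = 345.2 kN


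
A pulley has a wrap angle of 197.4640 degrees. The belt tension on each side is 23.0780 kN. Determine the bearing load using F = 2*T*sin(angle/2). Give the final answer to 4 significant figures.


F = 2 * 23.0780 * sin(197.4640/2 deg)
F = 45.62 kN


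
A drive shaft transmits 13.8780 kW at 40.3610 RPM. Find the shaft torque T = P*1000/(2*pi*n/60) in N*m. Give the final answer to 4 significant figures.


omega = 2*pi*40.3610/60 = 4.22659 rad/s
T = 13.8780*1000 / 4.22659
T = 3283 N*m


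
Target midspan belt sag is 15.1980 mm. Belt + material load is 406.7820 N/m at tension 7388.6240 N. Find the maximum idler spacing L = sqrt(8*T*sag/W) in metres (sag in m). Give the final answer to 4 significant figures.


sag = 15.1980/1000 = 0.015198 m
L = sqrt(8 * 7388.6240 * 0.015198 / 406.7820)
L = 1.486 m


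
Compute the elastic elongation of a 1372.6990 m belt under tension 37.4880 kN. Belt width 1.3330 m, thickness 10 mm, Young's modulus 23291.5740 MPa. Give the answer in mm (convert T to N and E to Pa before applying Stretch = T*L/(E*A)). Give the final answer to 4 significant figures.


A = 1.3330 * 0.01 = 0.01333 m^2
Stretch = 37.4880*1000 * 1372.6990 / (23291.5740e6 * 0.01333) * 1000
Stretch = 165.7 mm
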